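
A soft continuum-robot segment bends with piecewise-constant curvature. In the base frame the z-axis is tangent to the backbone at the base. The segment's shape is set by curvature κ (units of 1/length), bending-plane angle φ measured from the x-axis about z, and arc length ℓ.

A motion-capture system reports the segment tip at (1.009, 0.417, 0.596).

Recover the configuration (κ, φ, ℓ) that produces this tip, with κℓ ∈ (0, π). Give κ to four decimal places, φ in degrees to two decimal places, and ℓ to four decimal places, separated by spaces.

1.4113 22.45 1.5179

ρ = √(x²+y²) = √(1.009² + 0.417²) = 1.09177
φ = atan2(y, x) mod 360° = atan2(0.417, 1.009) = 22.4544°
|p|² = ρ² + z² = 1.09177² + 0.596² = 1.54719
κ = 2ρ / |p|² = 2×1.09177 / 1.54719 = 1.41130
θ = 2·atan2(ρ, z) = 2·atan2(1.09177, 0.596) = 2.14221 rad
ℓ = θ/κ = 2.14221/1.41130 = 1.51790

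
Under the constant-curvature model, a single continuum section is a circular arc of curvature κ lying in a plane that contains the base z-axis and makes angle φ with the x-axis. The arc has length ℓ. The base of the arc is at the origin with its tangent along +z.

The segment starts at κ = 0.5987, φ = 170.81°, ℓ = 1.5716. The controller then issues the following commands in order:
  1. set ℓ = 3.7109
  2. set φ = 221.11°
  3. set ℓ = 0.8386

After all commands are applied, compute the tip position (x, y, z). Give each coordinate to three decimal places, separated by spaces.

-0.155 -0.136 0.804

initial: κ=0.5987, φ=170.81°, ℓ=1.5716
cmd 1: set ℓ=3.7109 → (κ,φ,ℓ)=(0.5987,170.81°,3.7109) → tip=(-2.6479,0.4284,1.3288)
cmd 2: set φ=221.11° → (κ,φ,ℓ)=(0.5987,221.11°,3.7109) → tip=(-2.0210,-1.7637,1.3288)
cmd 3: set ℓ=0.8386 → (κ,φ,ℓ)=(0.5987,221.11°,0.8386) → tip=(-0.1553,-0.1355,0.8038)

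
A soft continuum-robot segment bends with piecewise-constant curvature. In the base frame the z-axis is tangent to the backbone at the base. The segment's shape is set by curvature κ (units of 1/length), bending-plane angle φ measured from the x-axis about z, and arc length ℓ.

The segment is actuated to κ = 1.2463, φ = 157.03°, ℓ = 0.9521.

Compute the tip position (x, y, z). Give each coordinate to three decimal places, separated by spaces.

-0.462 0.196 0.744

θ = κ·ℓ = 1.2463 × 0.9521 = 1.18660 rad
ρ = (1 − cos θ)/κ = (1 − 0.37481)/1.2463 = 0.50164
z = sin θ / κ = 0.92710/1.2463 = 0.74388
x = ρ cos φ = 0.50164 × cos(157.03°) = -0.46186
y = ρ sin φ = 0.50164 × sin(157.03°) = 0.19576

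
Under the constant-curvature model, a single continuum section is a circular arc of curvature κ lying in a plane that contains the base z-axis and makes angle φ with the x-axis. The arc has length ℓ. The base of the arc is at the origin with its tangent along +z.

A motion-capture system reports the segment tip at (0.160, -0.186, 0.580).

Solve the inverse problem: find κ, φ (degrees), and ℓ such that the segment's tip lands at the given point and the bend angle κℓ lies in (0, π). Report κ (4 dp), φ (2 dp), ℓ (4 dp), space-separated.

ρ = √(x²+y²) = √(0.160² + -0.186²) = 0.24535
φ = atan2(y, x) mod 360° = atan2(-0.186, 0.160) = 310.7026°
|p|² = ρ² + z² = 0.24535² + 0.580² = 0.39660
κ = 2ρ / |p|² = 2×0.24535 / 0.39660 = 1.23727
θ = 2·atan2(ρ, z) = 2·atan2(0.24535, 0.580) = 0.80038 rad
ℓ = θ/κ = 0.80038/1.23727 = 0.64689

1.2373 310.70 0.6469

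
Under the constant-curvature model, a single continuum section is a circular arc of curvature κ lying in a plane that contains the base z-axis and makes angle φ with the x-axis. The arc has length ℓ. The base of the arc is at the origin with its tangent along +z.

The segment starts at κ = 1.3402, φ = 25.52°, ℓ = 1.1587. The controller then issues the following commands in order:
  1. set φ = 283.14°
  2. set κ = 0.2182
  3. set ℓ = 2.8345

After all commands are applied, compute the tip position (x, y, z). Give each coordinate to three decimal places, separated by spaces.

initial: κ=1.3402, φ=25.52°, ℓ=1.1587
cmd 1: set φ=283.14° → (κ,φ,ℓ)=(1.3402,283.14°,1.1587) → tip=(0.1666,-0.7136,0.7460)
cmd 2: set κ=0.2182 → (κ,φ,ℓ)=(0.2182,283.14°,1.1587) → tip=(0.0331,-0.1419,1.1464)
cmd 3: set ℓ=2.8345 → (κ,φ,ℓ)=(0.2182,283.14°,2.8345) → tip=(0.1930,-0.8267,2.6572)

0.193 -0.827 2.657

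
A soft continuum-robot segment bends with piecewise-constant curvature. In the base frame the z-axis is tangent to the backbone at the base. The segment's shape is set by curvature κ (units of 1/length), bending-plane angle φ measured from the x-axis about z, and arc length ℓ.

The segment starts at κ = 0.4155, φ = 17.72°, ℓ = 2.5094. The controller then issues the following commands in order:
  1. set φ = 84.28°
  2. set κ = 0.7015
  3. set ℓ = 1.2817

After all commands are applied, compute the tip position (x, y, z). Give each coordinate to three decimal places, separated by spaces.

0.054 0.536 1.116

initial: κ=0.4155, φ=17.72°, ℓ=2.5094
cmd 1: set φ=84.28° → (κ,φ,ℓ)=(0.4155,84.28°,2.5094) → tip=(0.1190,1.1880,2.0788)
cmd 2: set κ=0.7015 → (κ,φ,ℓ)=(0.7015,84.28°,2.5094) → tip=(0.1688,1.6857,1.4000)
cmd 3: set ℓ=1.2817 → (κ,φ,ℓ)=(0.7015,84.28°,1.2817) → tip=(0.0537,0.5357,1.1159)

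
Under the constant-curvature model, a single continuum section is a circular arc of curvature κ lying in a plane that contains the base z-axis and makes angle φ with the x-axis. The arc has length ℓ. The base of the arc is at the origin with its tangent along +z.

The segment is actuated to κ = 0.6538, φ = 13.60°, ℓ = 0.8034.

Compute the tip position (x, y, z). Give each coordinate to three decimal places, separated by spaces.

0.200 0.048 0.767

θ = κ·ℓ = 0.6538 × 0.8034 = 0.52526 rad
ρ = (1 − cos θ)/κ = (1 − 0.86519)/0.6538 = 0.20619
z = sin θ / κ = 0.50144/0.6538 = 0.76696
x = ρ cos φ = 0.20619 × cos(13.60°) = 0.20041
y = ρ sin φ = 0.20619 × sin(13.60°) = 0.04848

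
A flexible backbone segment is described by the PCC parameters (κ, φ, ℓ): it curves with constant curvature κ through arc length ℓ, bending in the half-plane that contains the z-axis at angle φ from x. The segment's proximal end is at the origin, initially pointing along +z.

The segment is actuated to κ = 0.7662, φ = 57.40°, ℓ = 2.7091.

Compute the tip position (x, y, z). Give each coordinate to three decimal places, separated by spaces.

1.043 1.631 1.142

θ = κ·ℓ = 0.7662 × 2.7091 = 2.07571 rad
ρ = (1 − cos θ)/κ = (1 − -0.48373)/0.7662 = 1.93648
z = sin θ / κ = 0.87522/0.7662 = 1.14228
x = ρ cos φ = 1.93648 × cos(57.40°) = 1.04332
y = ρ sin φ = 1.93648 × sin(57.40°) = 1.63140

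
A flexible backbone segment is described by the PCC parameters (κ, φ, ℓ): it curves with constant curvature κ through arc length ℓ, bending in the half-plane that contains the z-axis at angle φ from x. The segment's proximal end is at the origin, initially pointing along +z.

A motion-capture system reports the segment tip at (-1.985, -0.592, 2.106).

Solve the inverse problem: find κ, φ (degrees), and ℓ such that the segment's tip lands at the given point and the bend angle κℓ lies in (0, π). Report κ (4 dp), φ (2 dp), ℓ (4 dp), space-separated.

0.4748 196.61 3.2737

ρ = √(x²+y²) = √(-1.985² + -0.592²) = 2.07140
φ = atan2(y, x) mod 360° = atan2(-0.592, -1.985) = 196.6065°
|p|² = ρ² + z² = 2.07140² + 2.106² = 8.72593
κ = 2ρ / |p|² = 2×2.07140 / 8.72593 = 0.47477
θ = 2·atan2(ρ, z) = 2·atan2(2.07140, 2.106) = 1.55423 rad
ℓ = θ/κ = 1.55423/0.47477 = 3.27366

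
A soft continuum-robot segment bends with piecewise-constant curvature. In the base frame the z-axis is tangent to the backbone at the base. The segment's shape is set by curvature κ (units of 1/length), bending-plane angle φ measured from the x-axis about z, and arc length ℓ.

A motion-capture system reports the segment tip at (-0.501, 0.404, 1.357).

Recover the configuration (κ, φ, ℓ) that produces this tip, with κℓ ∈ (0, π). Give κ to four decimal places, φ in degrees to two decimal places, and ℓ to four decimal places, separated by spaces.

ρ = √(x²+y²) = √(-0.501² + 0.404²) = 0.64360
φ = atan2(y, x) mod 360° = atan2(0.404, -0.501) = 141.1177°
|p|² = ρ² + z² = 0.64360² + 1.357² = 2.25567
κ = 2ρ / |p|² = 2×0.64360 / 2.25567 = 0.57065
θ = 2·atan2(ρ, z) = 2·atan2(0.64360, 1.357) = 0.88572 rad
ℓ = θ/κ = 0.88572/0.57065 = 1.55213

0.5706 141.12 1.5521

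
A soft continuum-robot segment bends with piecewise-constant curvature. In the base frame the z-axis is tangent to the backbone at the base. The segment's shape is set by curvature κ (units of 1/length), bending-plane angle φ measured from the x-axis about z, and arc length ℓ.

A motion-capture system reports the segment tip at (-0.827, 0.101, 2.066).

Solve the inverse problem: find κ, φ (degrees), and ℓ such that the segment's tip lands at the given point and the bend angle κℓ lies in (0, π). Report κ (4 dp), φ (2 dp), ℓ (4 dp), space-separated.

0.3358 173.04 2.2832

ρ = √(x²+y²) = √(-0.827² + 0.101²) = 0.83314
φ = atan2(y, x) mod 360° = atan2(0.101, -0.827) = 173.0371°
|p|² = ρ² + z² = 0.83314² + 2.066² = 4.96249
κ = 2ρ / |p|² = 2×0.83314 / 4.96249 = 0.33578
θ = 2·atan2(ρ, z) = 2·atan2(0.83314, 2.066) = 0.76664 rad
ℓ = θ/κ = 0.76664/0.33578 = 2.28317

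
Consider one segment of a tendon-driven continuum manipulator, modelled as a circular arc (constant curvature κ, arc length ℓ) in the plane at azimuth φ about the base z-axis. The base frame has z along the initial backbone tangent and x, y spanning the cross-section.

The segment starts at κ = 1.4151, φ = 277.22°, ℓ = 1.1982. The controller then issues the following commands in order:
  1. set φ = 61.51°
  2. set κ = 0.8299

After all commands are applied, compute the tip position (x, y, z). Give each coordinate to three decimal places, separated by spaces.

0.262 0.482 1.010

initial: κ=1.4151, φ=277.22°, ℓ=1.1982
cmd 1: set φ=61.51° → (κ,φ,ℓ)=(1.4151,61.51°,1.1982) → tip=(0.3790,0.6984,0.7012)
cmd 2: set κ=0.8299 → (κ,φ,ℓ)=(0.8299,61.51°,1.1982) → tip=(0.2615,0.4818,1.0103)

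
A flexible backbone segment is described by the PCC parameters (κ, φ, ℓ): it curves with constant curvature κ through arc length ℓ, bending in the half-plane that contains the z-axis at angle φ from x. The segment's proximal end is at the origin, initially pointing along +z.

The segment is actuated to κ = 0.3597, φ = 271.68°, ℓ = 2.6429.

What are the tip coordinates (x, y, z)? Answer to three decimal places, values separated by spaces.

0.034 -1.164 2.262

θ = κ·ℓ = 0.3597 × 2.6429 = 0.95065 rad
ρ = (1 − cos θ)/κ = (1 − 0.58115)/0.3597 = 1.16443
z = sin θ / κ = 0.81379/0.3597 = 2.26242
x = ρ cos φ = 1.16443 × cos(271.68°) = 0.03414
y = ρ sin φ = 1.16443 × sin(271.68°) = -1.16393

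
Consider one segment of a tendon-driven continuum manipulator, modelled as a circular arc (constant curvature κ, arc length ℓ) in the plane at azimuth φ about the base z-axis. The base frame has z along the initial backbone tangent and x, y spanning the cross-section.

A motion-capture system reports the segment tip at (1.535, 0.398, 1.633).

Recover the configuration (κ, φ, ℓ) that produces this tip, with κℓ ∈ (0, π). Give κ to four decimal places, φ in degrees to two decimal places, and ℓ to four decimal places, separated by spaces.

0.6121 14.54 2.5183

ρ = √(x²+y²) = √(1.535² + 0.398²) = 1.58576
φ = atan2(y, x) mod 360° = atan2(0.398, 1.535) = 14.5358°
|p|² = ρ² + z² = 1.58576² + 1.633² = 5.18132
κ = 2ρ / |p|² = 2×1.58576 / 5.18132 = 0.61211
θ = 2·atan2(ρ, z) = 2·atan2(1.58576, 1.633) = 1.54144 rad
ℓ = θ/κ = 1.54144/0.61211 = 2.51826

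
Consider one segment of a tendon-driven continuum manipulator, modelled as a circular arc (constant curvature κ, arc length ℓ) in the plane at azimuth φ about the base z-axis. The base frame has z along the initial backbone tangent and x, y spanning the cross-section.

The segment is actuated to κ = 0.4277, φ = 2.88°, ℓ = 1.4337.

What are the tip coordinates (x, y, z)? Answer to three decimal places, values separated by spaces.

0.425 0.021 1.346

θ = κ·ℓ = 0.4277 × 1.4337 = 0.61319 rad
ρ = (1 − cos θ)/κ = (1 − 0.81781)/0.4277 = 0.42597
z = sin θ / κ = 0.57548/0.4277 = 1.34553
x = ρ cos φ = 0.42597 × cos(2.88°) = 0.42543
y = ρ sin φ = 0.42597 × sin(2.88°) = 0.02140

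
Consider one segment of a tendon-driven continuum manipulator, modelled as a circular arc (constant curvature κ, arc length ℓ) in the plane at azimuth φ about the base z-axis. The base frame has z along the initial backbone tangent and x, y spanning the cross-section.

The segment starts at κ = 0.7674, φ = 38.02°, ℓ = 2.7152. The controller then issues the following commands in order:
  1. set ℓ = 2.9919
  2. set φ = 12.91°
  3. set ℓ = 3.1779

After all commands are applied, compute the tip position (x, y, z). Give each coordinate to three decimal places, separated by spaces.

2.239 0.513 0.842

initial: κ=0.7674, φ=38.02°, ℓ=2.7152
cmd 1: set ℓ=2.9919 → (κ,φ,ℓ)=(0.7674,38.02°,2.9919) → tip=(1.7075,1.3350,0.9752)
cmd 2: set φ=12.91° → (κ,φ,ℓ)=(0.7674,12.91°,2.9919) → tip=(2.1126,0.4842,0.9752)
cmd 3: set ℓ=3.1779 → (κ,φ,ℓ)=(0.7674,12.91°,3.1779) → tip=(2.2393,0.5133,0.8423)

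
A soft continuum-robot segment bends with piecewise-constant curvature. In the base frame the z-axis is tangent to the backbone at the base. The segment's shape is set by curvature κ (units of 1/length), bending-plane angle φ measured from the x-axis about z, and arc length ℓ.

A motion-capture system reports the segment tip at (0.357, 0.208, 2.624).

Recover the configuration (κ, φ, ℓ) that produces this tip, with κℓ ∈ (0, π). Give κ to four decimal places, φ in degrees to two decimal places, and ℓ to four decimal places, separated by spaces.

0.1171 30.23 2.6672

ρ = √(x²+y²) = √(0.357² + 0.208²) = 0.41317
φ = atan2(y, x) mod 360° = atan2(0.208, 0.357) = 30.2265°
|p|² = ρ² + z² = 0.41317² + 2.624² = 7.05609
κ = 2ρ / |p|² = 2×0.41317 / 7.05609 = 0.11711
θ = 2·atan2(ρ, z) = 2·atan2(0.41317, 2.624) = 0.31235 rad
ℓ = θ/κ = 0.31235/0.11711 = 2.66716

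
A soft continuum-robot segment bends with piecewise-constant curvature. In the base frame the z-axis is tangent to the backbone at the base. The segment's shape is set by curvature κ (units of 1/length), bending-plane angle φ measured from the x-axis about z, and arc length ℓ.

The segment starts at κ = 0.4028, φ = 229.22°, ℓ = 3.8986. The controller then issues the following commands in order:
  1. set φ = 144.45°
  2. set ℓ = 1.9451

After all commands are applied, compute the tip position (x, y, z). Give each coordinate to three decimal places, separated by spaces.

-0.589 0.421 1.752

initial: κ=0.4028, φ=229.22°, ℓ=3.8986
cmd 1: set φ=144.45° → (κ,φ,ℓ)=(0.4028,144.45°,3.8986) → tip=(-2.0190,1.4428,2.4826)
cmd 2: set ℓ=1.9451 → (κ,φ,ℓ)=(0.4028,144.45°,1.9451) → tip=(-0.5889,0.4208,1.7521)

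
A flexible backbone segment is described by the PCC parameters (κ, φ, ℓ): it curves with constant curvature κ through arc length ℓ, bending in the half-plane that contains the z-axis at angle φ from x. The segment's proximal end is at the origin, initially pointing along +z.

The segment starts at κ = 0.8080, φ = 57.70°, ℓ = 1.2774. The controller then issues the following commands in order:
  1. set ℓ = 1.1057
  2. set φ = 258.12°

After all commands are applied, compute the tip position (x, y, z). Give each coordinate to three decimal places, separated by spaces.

-0.095 -0.452 0.964

initial: κ=0.8080, φ=57.70°, ℓ=1.2774
cmd 1: set ℓ=1.1057 → (κ,φ,ℓ)=(0.8080,57.70°,1.1057) → tip=(0.2468,0.3905,0.9644)
cmd 2: set φ=258.12° → (κ,φ,ℓ)=(0.8080,258.12°,1.1057) → tip=(-0.0951,-0.4520,0.9644)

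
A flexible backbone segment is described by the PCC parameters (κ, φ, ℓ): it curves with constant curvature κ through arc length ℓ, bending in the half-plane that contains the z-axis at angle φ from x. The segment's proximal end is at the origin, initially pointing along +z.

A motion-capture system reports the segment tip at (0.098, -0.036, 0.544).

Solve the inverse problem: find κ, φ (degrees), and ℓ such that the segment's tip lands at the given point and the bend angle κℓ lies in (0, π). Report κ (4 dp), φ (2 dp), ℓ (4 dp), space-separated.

ρ = √(x²+y²) = √(0.098² + -0.036²) = 0.10440
φ = atan2(y, x) mod 360° = atan2(-0.036, 0.098) = 339.8293°
|p|² = ρ² + z² = 0.10440² + 0.544² = 0.30684
κ = 2ρ / |p|² = 2×0.10440 / 0.30684 = 0.68051
θ = 2·atan2(ρ, z) = 2·atan2(0.10440, 0.544) = 0.37922 rad
ℓ = θ/κ = 0.37922/0.68051 = 0.55726

0.6805 339.83 0.5573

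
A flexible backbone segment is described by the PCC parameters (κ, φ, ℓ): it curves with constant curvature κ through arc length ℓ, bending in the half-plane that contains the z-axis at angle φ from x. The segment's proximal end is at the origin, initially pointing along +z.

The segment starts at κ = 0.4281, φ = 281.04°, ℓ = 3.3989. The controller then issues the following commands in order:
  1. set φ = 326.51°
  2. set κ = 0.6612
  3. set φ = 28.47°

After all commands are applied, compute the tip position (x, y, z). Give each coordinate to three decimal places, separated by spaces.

initial: κ=0.4281, φ=281.04°, ℓ=3.3989
cmd 1: set φ=326.51° → (κ,φ,ℓ)=(0.4281,326.51°,3.3989) → tip=(1.7232,-1.1401,2.3203)
cmd 2: set κ=0.6612 → (κ,φ,ℓ)=(0.6612,326.51°,3.3989) → tip=(2.0510,-1.3570,1.1793)
cmd 3: set φ=28.47° → (κ,φ,ℓ)=(0.6612,28.47°,3.3989) → tip=(2.1619,1.1724,1.1793)

2.162 1.172 1.179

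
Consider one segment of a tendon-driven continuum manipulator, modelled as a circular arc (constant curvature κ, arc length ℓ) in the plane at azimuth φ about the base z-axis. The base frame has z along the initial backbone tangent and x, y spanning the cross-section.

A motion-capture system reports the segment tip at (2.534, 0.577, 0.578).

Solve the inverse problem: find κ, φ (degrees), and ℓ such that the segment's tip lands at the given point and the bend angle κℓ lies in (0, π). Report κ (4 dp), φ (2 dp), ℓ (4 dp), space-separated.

0.7333 12.83 3.6873

ρ = √(x²+y²) = √(2.534² + 0.577²) = 2.59886
φ = atan2(y, x) mod 360° = atan2(0.577, 2.534) = 12.8277°
|p|² = ρ² + z² = 2.59886² + 0.578² = 7.08817
κ = 2ρ / |p|² = 2×2.59886 / 7.08817 = 0.73330
θ = 2·atan2(ρ, z) = 2·atan2(2.59886, 0.578) = 2.70391 rad
ℓ = θ/κ = 2.70391/0.73330 = 3.68733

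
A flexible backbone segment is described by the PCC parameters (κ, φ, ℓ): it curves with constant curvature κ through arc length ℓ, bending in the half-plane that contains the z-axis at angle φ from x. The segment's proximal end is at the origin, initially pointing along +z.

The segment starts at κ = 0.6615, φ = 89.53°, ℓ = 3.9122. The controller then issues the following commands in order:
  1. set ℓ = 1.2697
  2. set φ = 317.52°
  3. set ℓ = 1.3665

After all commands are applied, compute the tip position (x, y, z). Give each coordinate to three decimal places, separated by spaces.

0.425 -0.389 1.188

initial: κ=0.6615, φ=89.53°, ℓ=3.9122
cmd 1: set ℓ=1.2697 → (κ,φ,ℓ)=(0.6615,89.53°,1.2697) → tip=(0.0041,0.5026,1.1256)
cmd 2: set φ=317.52° → (κ,φ,ℓ)=(0.6615,317.52°,1.2697) → tip=(0.3707,-0.3394,1.1256)
cmd 3: set ℓ=1.3665 → (κ,φ,ℓ)=(0.6615,317.52°,1.3665) → tip=(0.4253,-0.3895,1.1879)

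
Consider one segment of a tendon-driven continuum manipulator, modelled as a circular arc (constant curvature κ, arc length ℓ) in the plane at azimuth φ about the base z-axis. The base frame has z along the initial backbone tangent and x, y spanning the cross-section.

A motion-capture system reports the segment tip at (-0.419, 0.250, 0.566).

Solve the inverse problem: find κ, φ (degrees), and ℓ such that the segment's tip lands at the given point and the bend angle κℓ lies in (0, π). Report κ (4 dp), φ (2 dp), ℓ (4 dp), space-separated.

1.7475 149.18 0.8142

ρ = √(x²+y²) = √(-0.419² + 0.250²) = 0.48791
φ = atan2(y, x) mod 360° = atan2(0.250, -0.419) = 149.1772°
|p|² = ρ² + z² = 0.48791² + 0.566² = 0.55842
κ = 2ρ / |p|² = 2×0.48791 / 0.55842 = 1.74749
θ = 2·atan2(ρ, z) = 2·atan2(0.48791, 0.566) = 1.42289 rad
ℓ = θ/κ = 1.42289/1.74749 = 0.81424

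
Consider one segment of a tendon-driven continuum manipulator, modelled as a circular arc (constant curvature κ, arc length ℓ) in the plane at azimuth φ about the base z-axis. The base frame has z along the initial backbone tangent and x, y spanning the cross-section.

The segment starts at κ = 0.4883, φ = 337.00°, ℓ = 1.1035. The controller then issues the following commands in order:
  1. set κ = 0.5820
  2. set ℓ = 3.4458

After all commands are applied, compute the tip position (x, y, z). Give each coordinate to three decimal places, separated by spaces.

2.248 -0.954 1.558

initial: κ=0.4883, φ=337.00°, ℓ=1.1035
cmd 1: set κ=0.5820 → (κ,φ,ℓ)=(0.5820,337.00°,1.1035) → tip=(0.3151,-0.1338,1.0292)
cmd 2: set ℓ=3.4458 → (κ,φ,ℓ)=(0.5820,337.00°,3.4458) → tip=(2.2476,-0.9541,1.5584)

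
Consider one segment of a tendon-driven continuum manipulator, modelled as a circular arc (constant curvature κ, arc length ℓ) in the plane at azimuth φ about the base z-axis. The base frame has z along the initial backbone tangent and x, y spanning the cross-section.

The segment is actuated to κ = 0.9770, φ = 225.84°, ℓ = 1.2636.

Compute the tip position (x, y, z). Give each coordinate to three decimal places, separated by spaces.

-0.478 -0.492 0.966

θ = κ·ℓ = 0.9770 × 1.2636 = 1.23454 rad
ρ = (1 − cos θ)/κ = (1 − 0.32996)/0.9770 = 0.68582
z = sin θ / κ = 0.94400/0.9770 = 0.96622
x = ρ cos φ = 0.68582 × cos(225.84°) = -0.47778
y = ρ sin φ = 0.68582 × sin(225.84°) = -0.49200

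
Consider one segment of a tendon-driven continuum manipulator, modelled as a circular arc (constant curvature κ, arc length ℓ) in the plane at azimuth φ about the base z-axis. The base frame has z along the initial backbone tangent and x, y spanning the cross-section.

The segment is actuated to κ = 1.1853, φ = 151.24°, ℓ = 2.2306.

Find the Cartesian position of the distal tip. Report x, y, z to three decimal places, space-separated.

-1.389 0.763 0.403

θ = κ·ℓ = 1.1853 × 2.2306 = 2.64393 rad
ρ = (1 − cos θ)/κ = (1 − -0.87870)/1.1853 = 1.58500
z = sin θ / κ = 0.47737/1.1853 = 0.40274
x = ρ cos φ = 1.58500 × cos(151.24°) = -1.38948
y = ρ sin φ = 1.58500 × sin(151.24°) = 0.76261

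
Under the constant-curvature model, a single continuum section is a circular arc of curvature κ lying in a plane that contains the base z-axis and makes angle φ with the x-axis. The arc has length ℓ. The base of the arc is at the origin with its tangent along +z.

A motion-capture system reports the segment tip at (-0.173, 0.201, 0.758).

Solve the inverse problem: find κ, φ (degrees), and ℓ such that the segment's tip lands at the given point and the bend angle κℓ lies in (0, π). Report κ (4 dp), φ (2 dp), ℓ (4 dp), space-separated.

ρ = √(x²+y²) = √(-0.173² + 0.201²) = 0.26520
φ = atan2(y, x) mod 360° = atan2(0.201, -0.173) = 130.7185°
|p|² = ρ² + z² = 0.26520² + 0.758² = 0.64489
κ = 2ρ / |p|² = 2×0.26520 / 0.64489 = 0.82245
θ = 2·atan2(ρ, z) = 2·atan2(0.26520, 0.758) = 0.67311 rad
ℓ = θ/κ = 0.67311/0.82245 = 0.81842

0.8225 130.72 0.8184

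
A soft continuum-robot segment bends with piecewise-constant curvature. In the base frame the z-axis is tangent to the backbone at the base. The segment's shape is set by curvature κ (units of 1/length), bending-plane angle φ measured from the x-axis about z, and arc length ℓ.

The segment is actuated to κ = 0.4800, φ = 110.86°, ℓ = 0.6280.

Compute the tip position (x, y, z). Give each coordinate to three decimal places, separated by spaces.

-0.033 0.088 0.619

θ = κ·ℓ = 0.4800 × 0.6280 = 0.30144 rad
ρ = (1 − cos θ)/κ = (1 − 0.95491)/0.4800 = 0.09394
z = sin θ / κ = 0.29690/0.4800 = 0.61853
x = ρ cos φ = 0.09394 × cos(110.86°) = -0.03345
y = ρ sin φ = 0.09394 × sin(110.86°) = 0.08778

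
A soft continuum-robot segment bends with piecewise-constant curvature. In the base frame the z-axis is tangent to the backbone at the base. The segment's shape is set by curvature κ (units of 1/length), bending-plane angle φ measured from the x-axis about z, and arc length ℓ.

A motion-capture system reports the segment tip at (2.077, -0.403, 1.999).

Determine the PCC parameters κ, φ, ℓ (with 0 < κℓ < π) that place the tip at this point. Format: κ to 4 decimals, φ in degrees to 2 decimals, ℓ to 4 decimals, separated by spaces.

0.4994 349.02 3.2587

ρ = √(x²+y²) = √(2.077² + -0.403²) = 2.11574
φ = atan2(y, x) mod 360° = atan2(-0.403, 2.077) = 349.0193°
|p|² = ρ² + z² = 2.11574² + 1.999² = 8.47234
κ = 2ρ / |p|² = 2×2.11574 / 8.47234 = 0.49945
θ = 2·atan2(ρ, z) = 2·atan2(2.11574, 1.999) = 1.62752 rad
ℓ = θ/κ = 1.62752/0.49945 = 3.25866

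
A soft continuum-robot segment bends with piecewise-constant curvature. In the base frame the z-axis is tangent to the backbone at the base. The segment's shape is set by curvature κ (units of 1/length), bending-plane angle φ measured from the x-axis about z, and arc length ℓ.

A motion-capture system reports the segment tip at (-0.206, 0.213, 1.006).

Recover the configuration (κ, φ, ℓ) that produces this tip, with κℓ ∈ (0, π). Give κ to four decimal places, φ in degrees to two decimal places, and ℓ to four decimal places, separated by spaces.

ρ = √(x²+y²) = √(-0.206² + 0.213²) = 0.29632
φ = atan2(y, x) mod 360° = atan2(0.213, -0.206) = 134.0429°
|p|² = ρ² + z² = 0.29632² + 1.006² = 1.09984
κ = 2ρ / |p|² = 2×0.29632 / 1.09984 = 0.53884
θ = 2·atan2(ρ, z) = 2·atan2(0.29632, 1.006) = 0.57290 rad
ℓ = θ/κ = 0.57290/0.53884 = 1.06321

0.5388 134.04 1.0632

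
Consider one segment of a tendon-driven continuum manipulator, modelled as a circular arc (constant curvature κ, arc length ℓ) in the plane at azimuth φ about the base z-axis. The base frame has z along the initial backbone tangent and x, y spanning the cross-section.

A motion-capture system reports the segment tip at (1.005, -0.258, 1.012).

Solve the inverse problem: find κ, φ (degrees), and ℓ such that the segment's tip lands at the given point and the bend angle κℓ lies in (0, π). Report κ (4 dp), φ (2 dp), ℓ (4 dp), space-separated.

ρ = √(x²+y²) = √(1.005² + -0.258²) = 1.03759
φ = atan2(y, x) mod 360° = atan2(-0.258, 1.005) = 345.6021°
|p|² = ρ² + z² = 1.03759² + 1.012² = 2.10073
κ = 2ρ / |p|² = 2×1.03759 / 2.10073 = 0.98783
θ = 2·atan2(ρ, z) = 2·atan2(1.03759, 1.012) = 1.59576 rad
ℓ = θ/κ = 1.59576/0.98783 = 1.61542

0.9878 345.60 1.6154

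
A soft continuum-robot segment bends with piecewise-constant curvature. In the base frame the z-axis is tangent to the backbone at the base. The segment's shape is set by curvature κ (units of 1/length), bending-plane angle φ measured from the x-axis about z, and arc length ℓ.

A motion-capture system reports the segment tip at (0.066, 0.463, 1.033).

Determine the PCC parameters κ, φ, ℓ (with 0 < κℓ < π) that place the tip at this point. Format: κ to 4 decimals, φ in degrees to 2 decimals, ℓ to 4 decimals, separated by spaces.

0.7274 81.89 1.1688

ρ = √(x²+y²) = √(0.066² + 0.463²) = 0.46768
φ = atan2(y, x) mod 360° = atan2(0.463, 0.066) = 81.8872°
|p|² = ρ² + z² = 0.46768² + 1.033² = 1.28581
κ = 2ρ / |p|² = 2×0.46768 / 1.28581 = 0.72745
θ = 2·atan2(ρ, z) = 2·atan2(0.46768, 1.033) = 0.85026 rad
ℓ = θ/κ = 0.85026/0.72745 = 1.16883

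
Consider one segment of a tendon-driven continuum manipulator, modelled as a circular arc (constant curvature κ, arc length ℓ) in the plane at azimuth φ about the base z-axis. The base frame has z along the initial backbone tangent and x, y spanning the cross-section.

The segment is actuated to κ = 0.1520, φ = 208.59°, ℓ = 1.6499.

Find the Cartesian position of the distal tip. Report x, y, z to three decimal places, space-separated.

-0.181 -0.098 1.633

θ = κ·ℓ = 0.1520 × 1.6499 = 0.25078 rad
ρ = (1 − cos θ)/κ = (1 − 0.96872)/0.1520 = 0.20580
z = sin θ / κ = 0.24816/0.1520 = 1.63266
x = ρ cos φ = 0.20580 × cos(208.59°) = -0.18071
y = ρ sin φ = 0.20580 × sin(208.59°) = -0.09848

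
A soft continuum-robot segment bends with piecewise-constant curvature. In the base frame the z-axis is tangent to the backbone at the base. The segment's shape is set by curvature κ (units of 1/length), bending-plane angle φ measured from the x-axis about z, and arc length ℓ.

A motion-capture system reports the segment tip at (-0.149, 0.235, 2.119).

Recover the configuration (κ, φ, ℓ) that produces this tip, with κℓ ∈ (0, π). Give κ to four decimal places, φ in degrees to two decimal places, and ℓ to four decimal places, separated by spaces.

0.1218 122.38 2.1433

ρ = √(x²+y²) = √(-0.149² + 0.235²) = 0.27826
φ = atan2(y, x) mod 360° = atan2(0.235, -0.149) = 122.3764°
|p|² = ρ² + z² = 0.27826² + 2.119² = 4.56759
κ = 2ρ / |p|² = 2×0.27826 / 4.56759 = 0.12184
θ = 2·atan2(ρ, z) = 2·atan2(0.27826, 2.119) = 0.26113 rad
ℓ = θ/κ = 0.26113/0.12184 = 2.14328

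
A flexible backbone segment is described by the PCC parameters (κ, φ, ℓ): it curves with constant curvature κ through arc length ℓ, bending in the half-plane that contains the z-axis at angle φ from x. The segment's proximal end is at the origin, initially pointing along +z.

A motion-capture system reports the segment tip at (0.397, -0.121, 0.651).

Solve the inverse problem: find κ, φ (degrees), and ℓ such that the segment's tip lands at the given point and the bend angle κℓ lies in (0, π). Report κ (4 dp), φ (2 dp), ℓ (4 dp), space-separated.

1.3926 343.05 0.8151

ρ = √(x²+y²) = √(0.397² + -0.121²) = 0.41503
φ = atan2(y, x) mod 360° = atan2(-0.121, 0.397) = 343.0495°
|p|² = ρ² + z² = 0.41503² + 0.651² = 0.59605
κ = 2ρ / |p|² = 2×0.41503 / 0.59605 = 1.39260
θ = 2·atan2(ρ, z) = 2·atan2(0.41503, 0.651) = 1.13511 rad
ℓ = θ/κ = 1.13511/1.39260 = 0.81510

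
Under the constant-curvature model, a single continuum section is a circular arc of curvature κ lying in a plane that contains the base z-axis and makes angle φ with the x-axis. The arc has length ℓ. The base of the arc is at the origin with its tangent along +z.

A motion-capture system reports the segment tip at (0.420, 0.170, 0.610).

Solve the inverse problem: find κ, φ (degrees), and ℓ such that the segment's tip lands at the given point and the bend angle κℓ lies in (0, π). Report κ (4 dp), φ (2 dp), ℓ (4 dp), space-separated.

1.5695 22.04 0.8141

ρ = √(x²+y²) = √(0.420² + 0.170²) = 0.45310
φ = atan2(y, x) mod 360° = atan2(0.170, 0.420) = 22.0362°
|p|² = ρ² + z² = 0.45310² + 0.610² = 0.57740
κ = 2ρ / |p|² = 2×0.45310 / 0.57740 = 1.56945
θ = 2·atan2(ρ, z) = 2·atan2(0.45310, 0.610) = 1.27774 rad
ℓ = θ/κ = 1.27774/1.56945 = 0.81413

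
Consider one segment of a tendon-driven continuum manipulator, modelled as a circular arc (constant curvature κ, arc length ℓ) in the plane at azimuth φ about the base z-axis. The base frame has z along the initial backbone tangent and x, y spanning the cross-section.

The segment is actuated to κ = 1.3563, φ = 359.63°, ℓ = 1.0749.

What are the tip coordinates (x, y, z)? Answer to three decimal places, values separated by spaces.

0.654 -0.004 0.733

θ = κ·ℓ = 1.3563 × 1.0749 = 1.45789 rad
ρ = (1 − cos θ)/κ = (1 − 0.11267)/1.3563 = 0.65423
z = sin θ / κ = 0.99363/1.3563 = 0.73261
x = ρ cos φ = 0.65423 × cos(359.63°) = 0.65421
y = ρ sin φ = 0.65423 × sin(359.63°) = -0.00422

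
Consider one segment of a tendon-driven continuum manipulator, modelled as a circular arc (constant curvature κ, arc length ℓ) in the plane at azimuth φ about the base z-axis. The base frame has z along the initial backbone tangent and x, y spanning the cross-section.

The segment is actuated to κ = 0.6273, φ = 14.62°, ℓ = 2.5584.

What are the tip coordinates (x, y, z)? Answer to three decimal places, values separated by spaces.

θ = κ·ℓ = 0.6273 × 2.5584 = 1.60488 rad
ρ = (1 − cos θ)/κ = (1 − -0.03408)/0.6273 = 1.64846
z = sin θ / κ = 0.99942/0.6273 = 1.59321
x = ρ cos φ = 1.64846 × cos(14.62°) = 1.59509
y = ρ sin φ = 1.64846 × sin(14.62°) = 0.41608

1.595 0.416 1.593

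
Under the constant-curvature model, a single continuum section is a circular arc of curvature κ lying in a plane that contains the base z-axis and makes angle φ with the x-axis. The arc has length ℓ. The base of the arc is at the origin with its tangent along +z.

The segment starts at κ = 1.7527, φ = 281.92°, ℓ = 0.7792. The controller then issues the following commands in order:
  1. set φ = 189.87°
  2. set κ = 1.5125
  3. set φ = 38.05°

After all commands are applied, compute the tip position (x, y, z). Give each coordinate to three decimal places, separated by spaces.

0.322 0.252 0.611

initial: κ=1.7527, φ=281.92°, ℓ=0.7792
cmd 1: set φ=189.87° → (κ,φ,ℓ)=(1.7527,189.87°,0.7792) → tip=(-0.4476,-0.0779,0.5586)
cmd 2: set κ=1.5125 → (κ,φ,ℓ)=(1.5125,189.87°,0.7792) → tip=(-0.4024,-0.0700,0.6109)
cmd 3: set φ=38.05° → (κ,φ,ℓ)=(1.5125,38.05°,0.7792) → tip=(0.3216,0.2517,0.6109)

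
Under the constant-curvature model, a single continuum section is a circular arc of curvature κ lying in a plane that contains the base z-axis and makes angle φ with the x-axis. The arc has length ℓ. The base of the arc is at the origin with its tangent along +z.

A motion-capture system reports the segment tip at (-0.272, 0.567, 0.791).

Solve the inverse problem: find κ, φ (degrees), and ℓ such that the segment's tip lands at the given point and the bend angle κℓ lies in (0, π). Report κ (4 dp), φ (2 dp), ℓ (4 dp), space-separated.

1.2317 115.63 1.0907

ρ = √(x²+y²) = √(-0.272² + 0.567²) = 0.62887
φ = atan2(y, x) mod 360° = atan2(0.567, -0.272) = 115.6279°
|p|² = ρ² + z² = 0.62887² + 0.791² = 1.02115
κ = 2ρ / |p|² = 2×0.62887 / 1.02115 = 1.23168
θ = 2·atan2(ρ, z) = 2·atan2(0.62887, 0.791) = 1.34340 rad
ℓ = θ/κ = 1.34340/1.23168 = 1.09071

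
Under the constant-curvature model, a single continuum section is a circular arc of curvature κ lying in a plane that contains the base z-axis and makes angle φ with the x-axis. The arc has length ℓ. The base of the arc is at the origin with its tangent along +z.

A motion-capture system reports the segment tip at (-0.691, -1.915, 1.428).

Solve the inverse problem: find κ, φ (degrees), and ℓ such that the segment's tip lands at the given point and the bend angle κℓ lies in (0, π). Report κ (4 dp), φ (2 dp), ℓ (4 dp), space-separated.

ρ = √(x²+y²) = √(-0.691² + -1.915²) = 2.03586
φ = atan2(y, x) mod 360° = atan2(-1.915, -0.691) = 250.1588°
|p|² = ρ² + z² = 2.03586² + 1.428² = 6.18389
κ = 2ρ / |p|² = 2×2.03586 / 6.18389 = 0.65844
θ = 2·atan2(ρ, z) = 2·atan2(2.03586, 1.428) = 1.91823 rad
ℓ = θ/κ = 1.91823/0.65844 = 2.91330

0.6584 250.16 2.9133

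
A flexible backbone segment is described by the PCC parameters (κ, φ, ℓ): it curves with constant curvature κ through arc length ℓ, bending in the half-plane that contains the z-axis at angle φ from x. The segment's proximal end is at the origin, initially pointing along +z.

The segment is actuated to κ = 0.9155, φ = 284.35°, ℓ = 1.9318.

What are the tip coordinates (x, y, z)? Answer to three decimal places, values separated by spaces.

0.324 -1.266 1.071

θ = κ·ℓ = 0.9155 × 1.9318 = 1.76856 rad
ρ = (1 − cos θ)/κ = (1 − -0.19648)/0.9155 = 1.30691
z = sin θ / κ = 0.98051/0.9155 = 1.07101
x = ρ cos φ = 1.30691 × cos(284.35°) = 0.32391
y = ρ sin φ = 1.30691 × sin(284.35°) = -1.26614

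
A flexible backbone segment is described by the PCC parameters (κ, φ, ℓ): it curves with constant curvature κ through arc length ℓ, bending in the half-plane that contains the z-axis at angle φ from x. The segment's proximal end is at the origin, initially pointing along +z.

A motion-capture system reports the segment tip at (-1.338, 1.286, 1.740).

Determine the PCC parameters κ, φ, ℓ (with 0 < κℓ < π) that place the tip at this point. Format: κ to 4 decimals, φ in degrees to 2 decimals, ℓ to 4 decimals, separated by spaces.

ρ = √(x²+y²) = √(-1.338² + 1.286²) = 1.85581
φ = atan2(y, x) mod 360° = atan2(1.286, -1.338) = 136.1353°
|p|² = ρ² + z² = 1.85581² + 1.740² = 6.47164
κ = 2ρ / |p|² = 2×1.85581 / 6.47164 = 0.57352
θ = 2·atan2(ρ, z) = 2·atan2(1.85581, 1.740) = 1.63519 rad
ℓ = θ/κ = 1.63519/0.57352 = 2.85114

0.5735 136.14 2.8511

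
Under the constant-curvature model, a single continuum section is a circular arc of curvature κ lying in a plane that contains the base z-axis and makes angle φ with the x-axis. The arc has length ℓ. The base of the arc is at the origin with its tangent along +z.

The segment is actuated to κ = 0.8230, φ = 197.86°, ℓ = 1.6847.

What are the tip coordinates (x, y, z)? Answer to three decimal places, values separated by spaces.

θ = κ·ℓ = 0.8230 × 1.6847 = 1.38651 rad
ρ = (1 − cos θ)/κ = (1 − 0.18325)/0.8230 = 0.99241
z = sin θ / κ = 0.98307/0.8230 = 1.19449
x = ρ cos φ = 0.99241 × cos(197.86°) = -0.94458
y = ρ sin φ = 0.99241 × sin(197.86°) = -0.30436

-0.945 -0.304 1.194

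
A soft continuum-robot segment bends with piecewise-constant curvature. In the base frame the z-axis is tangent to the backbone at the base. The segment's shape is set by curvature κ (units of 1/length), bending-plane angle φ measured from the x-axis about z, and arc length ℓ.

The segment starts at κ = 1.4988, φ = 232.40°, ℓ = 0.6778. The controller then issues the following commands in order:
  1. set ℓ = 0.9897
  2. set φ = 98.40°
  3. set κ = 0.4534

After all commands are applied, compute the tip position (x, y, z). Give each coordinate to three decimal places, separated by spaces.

initial: κ=1.4988, φ=232.40°, ℓ=0.6778
cmd 1: set ℓ=0.9897 → (κ,φ,ℓ)=(1.4988,232.40°,0.9897) → tip=(-0.3715,-0.4825,0.6647)
cmd 2: set φ=98.40° → (κ,φ,ℓ)=(1.4988,98.40°,0.9897) → tip=(-0.0890,0.6024,0.6647)
cmd 3: set κ=0.4534 → (κ,φ,ℓ)=(0.4534,98.40°,0.9897) → tip=(-0.0319,0.2160,0.9568)

-0.032 0.216 0.957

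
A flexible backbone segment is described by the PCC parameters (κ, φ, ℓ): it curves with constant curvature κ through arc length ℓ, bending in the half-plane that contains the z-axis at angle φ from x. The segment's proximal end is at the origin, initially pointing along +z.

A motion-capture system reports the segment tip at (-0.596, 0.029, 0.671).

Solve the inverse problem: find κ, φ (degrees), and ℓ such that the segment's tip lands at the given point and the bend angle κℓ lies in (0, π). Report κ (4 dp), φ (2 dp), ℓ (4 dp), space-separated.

1.4801 177.21 0.9822

ρ = √(x²+y²) = √(-0.596² + 0.029²) = 0.59671
φ = atan2(y, x) mod 360° = atan2(0.029, -0.596) = 177.2143°
|p|² = ρ² + z² = 0.59671² + 0.671² = 0.80630
κ = 2ρ / |p|² = 2×0.59671 / 0.80630 = 1.48011
θ = 2·atan2(ρ, z) = 2·atan2(0.59671, 0.671) = 1.45372 rad
ℓ = θ/κ = 1.45372/1.48011 = 0.98217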